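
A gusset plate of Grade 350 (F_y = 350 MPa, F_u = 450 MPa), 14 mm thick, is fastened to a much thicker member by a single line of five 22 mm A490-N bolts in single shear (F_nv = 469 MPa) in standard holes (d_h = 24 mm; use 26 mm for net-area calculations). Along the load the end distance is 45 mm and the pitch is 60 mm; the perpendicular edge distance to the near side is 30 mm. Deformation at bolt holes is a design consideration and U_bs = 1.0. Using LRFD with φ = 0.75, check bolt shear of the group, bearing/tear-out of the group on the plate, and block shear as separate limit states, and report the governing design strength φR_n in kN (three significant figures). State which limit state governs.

Bolt shear: A_b = π·22²/4 = 380.1 mm²; R_n = 469 × 380.1 × 5 × 1 / 1000 = 891.4 kN → 0.75 × 891.4 = 669 kN.
Bearing: edge l_c = 33, r_n = 249.5 kN; interior l_c = 36, r_n = 272.2 kN; R_n = 249.5 + 4·272.2 = 1338 kN → 1000 kN.
Block shear: A_gv = 3990, A_nv = 2352, A_nt = 238 mm²; R_n = min(0.6F_uA_nv, 0.6F_yA_gv) + U_bs·F_u·A_nt = 742.1 kN → 557 kN.
Block shear governs: 557 kN.

557 kN (block shear governs)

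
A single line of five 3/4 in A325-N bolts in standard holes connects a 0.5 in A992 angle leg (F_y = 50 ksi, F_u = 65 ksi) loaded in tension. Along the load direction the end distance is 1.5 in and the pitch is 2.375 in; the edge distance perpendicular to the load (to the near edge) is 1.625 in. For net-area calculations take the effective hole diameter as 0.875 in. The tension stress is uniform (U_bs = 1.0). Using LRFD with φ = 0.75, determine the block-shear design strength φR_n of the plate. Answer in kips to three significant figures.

132 kips

Shear plane L_v = 1.5 + 4·2.375 = 11 in; A_gv = 11 × 0.5 = 5.5 in².
A_nv = (11 − 4.5·0.875) × 0.5 = 3.531 in².
A_nt = (1.625 − 0.5·0.875) × 0.5 = 0.5938 in².
0.6 F_u A_nv = 137.7 kips; 0.6 F_y A_gv = 165 kips → shear rupture governs the shear term.
R_n = 137.7 + 1.0 × 65 × 0.5938 = 176.3 kips.
Design strength φR_n = 0.75 × 176.3 = 132 kips.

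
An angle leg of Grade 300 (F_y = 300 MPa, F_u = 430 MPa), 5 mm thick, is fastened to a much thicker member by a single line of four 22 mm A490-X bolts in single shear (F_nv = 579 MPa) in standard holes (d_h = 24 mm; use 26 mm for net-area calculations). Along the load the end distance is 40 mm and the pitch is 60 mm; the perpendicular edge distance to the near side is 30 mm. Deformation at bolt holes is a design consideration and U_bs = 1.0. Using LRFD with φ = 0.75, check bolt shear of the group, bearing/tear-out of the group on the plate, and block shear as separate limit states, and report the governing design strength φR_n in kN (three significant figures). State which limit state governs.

152 kN (block shear governs)

Bolt shear: A_b = π·22²/4 = 380.1 mm²; R_n = 579 × 380.1 × 4 × 1 / 1000 = 880.4 kN → 0.75 × 880.4 = 660 kN.
Bearing: edge l_c = 28, r_n = 72.24 kN; interior l_c = 36, r_n = 92.88 kN; R_n = 72.24 + 3·92.88 = 350.9 kN → 263 kN.
Block shear: A_gv = 1100, A_nv = 645, A_nt = 85 mm²; R_n = min(0.6F_uA_nv, 0.6F_yA_gv) + U_bs·F_u·A_nt = 203 kN → 152 kN.
Block shear governs: 152 kN.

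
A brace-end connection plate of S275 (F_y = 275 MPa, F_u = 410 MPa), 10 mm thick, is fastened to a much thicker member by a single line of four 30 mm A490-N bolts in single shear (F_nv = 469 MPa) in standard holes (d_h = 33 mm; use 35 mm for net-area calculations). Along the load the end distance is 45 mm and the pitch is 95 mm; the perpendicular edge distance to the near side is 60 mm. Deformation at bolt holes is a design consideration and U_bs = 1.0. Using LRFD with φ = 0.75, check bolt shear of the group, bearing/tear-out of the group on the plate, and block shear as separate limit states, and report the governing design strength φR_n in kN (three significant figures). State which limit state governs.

514 kN (block shear governs)

Bolt shear: A_b = π·30²/4 = 706.9 mm²; R_n = 469 × 706.9 × 4 × 1 / 1000 = 1326 kN → 0.75 × 1326 = 995 kN.
Bearing: edge l_c = 28.5, r_n = 140.2 kN; interior l_c = 62, r_n = 295.2 kN; R_n = 140.2 + 3·295.2 = 1026 kN → 769 kN.
Block shear: A_gv = 3300, A_nv = 2075, A_nt = 425 mm²; R_n = min(0.6F_uA_nv, 0.6F_yA_gv) + U_bs·F_u·A_nt = 684.7 kN → 514 kN.
Block shear governs: 514 kN.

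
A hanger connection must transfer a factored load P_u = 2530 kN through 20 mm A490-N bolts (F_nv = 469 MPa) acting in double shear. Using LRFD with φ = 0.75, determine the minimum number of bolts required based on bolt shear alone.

A_b = π·20²/4 = 314.2 mm².
Per-bolt design strength φR_n = 0.75 × 469 × 314.2 × 2 / 1000 = 221 kN.
n ≥ 2530 / 221 = 11.45 → use 12 bolts.

12 bolts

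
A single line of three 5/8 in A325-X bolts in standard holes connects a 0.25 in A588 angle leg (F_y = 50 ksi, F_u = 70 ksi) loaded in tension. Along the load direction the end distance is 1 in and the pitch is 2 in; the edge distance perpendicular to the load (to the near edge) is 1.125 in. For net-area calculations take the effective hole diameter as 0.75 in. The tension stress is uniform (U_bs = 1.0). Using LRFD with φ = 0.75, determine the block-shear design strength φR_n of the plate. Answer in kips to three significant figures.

34.5 kips

Shear plane L_v = 1 + 2·2 = 5 in; A_gv = 5 × 0.25 = 1.25 in².
A_nv = (5 − 2.5·0.75) × 0.25 = 0.7812 in².
A_nt = (1.125 − 0.5·0.75) × 0.25 = 0.1875 in².
0.6 F_u A_nv = 32.81 kips; 0.6 F_y A_gv = 37.5 kips → shear rupture governs the shear term.
R_n = 32.81 + 1.0 × 70 × 0.1875 = 45.94 kips.
Design strength φR_n = 0.75 × 45.94 = 34.5 kips.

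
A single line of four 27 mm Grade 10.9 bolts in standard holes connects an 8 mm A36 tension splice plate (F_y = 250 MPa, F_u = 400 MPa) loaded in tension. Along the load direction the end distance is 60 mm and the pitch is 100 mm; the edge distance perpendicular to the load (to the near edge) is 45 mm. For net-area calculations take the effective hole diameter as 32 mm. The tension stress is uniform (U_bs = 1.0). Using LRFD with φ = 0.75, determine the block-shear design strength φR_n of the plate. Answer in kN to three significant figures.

394 kN

Shear plane L_v = 60 + 3·100 = 360 mm; A_gv = 360 × 8 = 2880 mm².
A_nv = (360 − 3.5·32) × 8 = 1984 mm².
A_nt = (45 − 0.5·32) × 8 = 232 mm².
0.6 F_u A_nv = 476.2 kN; 0.6 F_y A_gv = 432 kN → shear yielding governs the shear term.
R_n = 432 + 1.0 × 400 × 232 / 1000 = 524.8 kN.
Design strength φR_n = 0.75 × 524.8 = 394 kN.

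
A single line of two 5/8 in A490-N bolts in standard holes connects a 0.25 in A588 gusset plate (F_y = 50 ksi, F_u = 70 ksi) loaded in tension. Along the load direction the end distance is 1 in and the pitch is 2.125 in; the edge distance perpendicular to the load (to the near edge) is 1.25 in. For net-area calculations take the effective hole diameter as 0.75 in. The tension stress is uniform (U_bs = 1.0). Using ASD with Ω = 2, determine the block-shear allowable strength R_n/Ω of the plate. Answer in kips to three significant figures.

18.2 kips

Shear plane L_v = 1 + 1·2.125 = 3.125 in; A_gv = 3.125 × 0.25 = 0.7812 in².
A_nv = (3.125 − 1.5·0.75) × 0.25 = 0.5 in².
A_nt = (1.25 − 0.5·0.75) × 0.25 = 0.2188 in².
0.6 F_u A_nv = 21 kips; 0.6 F_y A_gv = 23.44 kips → shear rupture governs the shear term.
R_n = 21 + 1.0 × 70 × 0.2188 = 36.31 kips.
Allowable strength R_n/Ω = 36.31 / 2 = 18.2 kips.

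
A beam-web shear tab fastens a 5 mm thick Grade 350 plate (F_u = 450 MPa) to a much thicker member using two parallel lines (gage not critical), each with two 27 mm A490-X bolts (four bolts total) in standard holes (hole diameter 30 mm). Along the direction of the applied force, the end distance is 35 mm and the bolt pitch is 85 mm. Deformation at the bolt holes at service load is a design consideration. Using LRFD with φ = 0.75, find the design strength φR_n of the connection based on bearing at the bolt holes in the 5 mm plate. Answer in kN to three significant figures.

Per bolt r_n = 1.2 l_c t F_u ≤ 2.4 d t F_u; upper limit = 2.4 × 27 × 5 × 450 / 1000 = 145.8 kN.
Edge bolt: l_c = 35 − 30/2 = 20 mm → 1.2 × 20 × 5 × 450 / 1000 = 54 → r_n = 54 kN.
Interior bolts: l_c = 85 − 30 = 55 mm → 1.2 × 55 × 5 × 450 / 1000 = 148.5 → r_n = 145.8 kN.
R_n = 2 × 54 + 2 × 145.8 = 399.6 kN.
Design strength φR_n = 0.75 × 399.6 = 300 kN.

300 kN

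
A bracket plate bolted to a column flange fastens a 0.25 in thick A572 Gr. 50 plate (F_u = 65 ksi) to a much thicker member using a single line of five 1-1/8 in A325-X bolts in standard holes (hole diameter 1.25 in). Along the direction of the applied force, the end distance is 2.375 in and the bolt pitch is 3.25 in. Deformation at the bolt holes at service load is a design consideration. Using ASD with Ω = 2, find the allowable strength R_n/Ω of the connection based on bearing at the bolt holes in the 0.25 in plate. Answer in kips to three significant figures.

95.1 kips

Per bolt r_n = 1.2 l_c t F_u ≤ 2.4 d t F_u; upper limit = 2.4 × 1.125 × 0.25 × 65 = 43.87 kips.
Edge bolt: l_c = 2.375 − 1.25/2 = 1.75 in → 1.2 × 1.75 × 0.25 × 65 = 34.12 → r_n = 34.12 kips.
Interior bolts: l_c = 3.25 − 1.25 = 2 in → 1.2 × 2 × 0.25 × 65 = 39 → r_n = 39 kips.
R_n = 1 × 34.12 + 4 × 39 = 190.1 kips.
Allowable strength R_n/Ω = 190.1 / 2 = 95.1 kips.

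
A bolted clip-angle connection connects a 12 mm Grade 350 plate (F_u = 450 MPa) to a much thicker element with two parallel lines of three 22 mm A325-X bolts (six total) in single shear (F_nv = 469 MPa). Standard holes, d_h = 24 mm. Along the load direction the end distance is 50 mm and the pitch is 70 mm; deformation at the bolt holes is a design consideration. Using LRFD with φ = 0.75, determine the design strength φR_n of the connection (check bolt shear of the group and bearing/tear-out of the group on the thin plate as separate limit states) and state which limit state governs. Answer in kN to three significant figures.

Bolt shear: A_b = π·22²/4 = 380.1 mm²; R_n = 469 × 380.1 × 6 × 1 / 1000 = 1070 kN → 0.75 × 1070 = 802 kN.
Bearing (1.2 l_c t F_u ≤ 2.4 d t F_u): upper limit = 2.4·22·12·450 / 1000 = 285.1 kN.
  Edge l_c = 50 − 24/2 = 38 → r_n = 246.2 kN; interior l_c = 70 − 24 = 46 → r_n = 285.1 kN.
  R_n,bearing = 2·246.2 + 4·285.1 = 1633 kN → 0.75 × 1633 = 1220 kN.
Bolt shear governs: 802 kN.

802 kN (bolt shear governs)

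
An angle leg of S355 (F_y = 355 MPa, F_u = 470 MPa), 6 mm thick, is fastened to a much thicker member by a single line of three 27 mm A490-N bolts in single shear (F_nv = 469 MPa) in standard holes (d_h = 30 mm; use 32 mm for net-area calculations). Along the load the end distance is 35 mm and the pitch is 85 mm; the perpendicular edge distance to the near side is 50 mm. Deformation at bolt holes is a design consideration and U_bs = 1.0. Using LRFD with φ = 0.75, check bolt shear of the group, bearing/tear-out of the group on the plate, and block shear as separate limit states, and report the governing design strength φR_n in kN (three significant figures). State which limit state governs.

231 kN (block shear governs)

Bolt shear: A_b = π·27²/4 = 572.6 mm²; R_n = 469 × 572.6 × 3 × 1 / 1000 = 805.6 kN → 0.75 × 805.6 = 604 kN.
Bearing: edge l_c = 20, r_n = 67.68 kN; interior l_c = 55, r_n = 182.7 kN; R_n = 67.68 + 2·182.7 = 433.2 kN → 325 kN.
Block shear: A_gv = 1230, A_nv = 750, A_nt = 204 mm²; R_n = min(0.6F_uA_nv, 0.6F_yA_gv) + U_bs·F_u·A_nt = 307.4 kN → 231 kN.
Block shear governs: 231 kN.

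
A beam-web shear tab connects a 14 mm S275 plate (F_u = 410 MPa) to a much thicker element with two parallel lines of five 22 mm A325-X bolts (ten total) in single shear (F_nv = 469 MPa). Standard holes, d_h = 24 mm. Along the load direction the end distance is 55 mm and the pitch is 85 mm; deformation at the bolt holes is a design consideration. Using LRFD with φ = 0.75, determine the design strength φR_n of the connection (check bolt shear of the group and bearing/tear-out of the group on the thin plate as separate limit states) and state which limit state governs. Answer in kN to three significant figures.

1340 kN (bolt shear governs)

Bolt shear: A_b = π·22²/4 = 380.1 mm²; R_n = 469 × 380.1 × 10 × 1 / 1000 = 1783 kN → 0.75 × 1783 = 1340 kN.
Bearing (1.2 l_c t F_u ≤ 2.4 d t F_u): upper limit = 2.4·22·14·410 / 1000 = 303.1 kN.
  Edge l_c = 55 − 24/2 = 43 → r_n = 296.2 kN; interior l_c = 85 − 24 = 61 → r_n = 303.1 kN.
  R_n,bearing = 2·296.2 + 8·303.1 = 3017 kN → 0.75 × 3017 = 2260 kN.
Bolt shear governs: 1340 kN.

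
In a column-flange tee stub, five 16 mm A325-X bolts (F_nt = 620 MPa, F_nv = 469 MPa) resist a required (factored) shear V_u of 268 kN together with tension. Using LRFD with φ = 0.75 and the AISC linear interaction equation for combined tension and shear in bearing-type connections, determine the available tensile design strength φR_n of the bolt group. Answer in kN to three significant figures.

253 kN

A_b = π·16²/4 = 201.1 mm²; f_rv = 268 × 1000 / (5 × 201.1) = 266.6 MPa.
F'_nt = 1.3 F_nt − (F_nt / φF_nv) f_rv = 1.3·620 − (620/(0.75·469))·266.6 = 336.1 MPa, capped at F_nt → F'_nt = 336.1 MPa.
R_n = F'_nt · A_b · n = 336.1 × 201.1 × 5 / 1000 = 337.9 kN.
Design strength φR_n = 0.75 × 337.9 = 253 kN.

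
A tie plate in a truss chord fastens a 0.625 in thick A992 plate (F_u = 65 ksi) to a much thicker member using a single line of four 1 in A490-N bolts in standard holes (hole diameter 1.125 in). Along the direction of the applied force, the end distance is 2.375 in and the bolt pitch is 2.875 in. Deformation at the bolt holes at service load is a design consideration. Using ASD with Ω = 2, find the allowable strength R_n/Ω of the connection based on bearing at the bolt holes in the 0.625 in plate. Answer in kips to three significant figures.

Per bolt r_n = 1.2 l_c t F_u ≤ 2.4 d t F_u; upper limit = 2.4 × 1 × 0.625 × 65 = 97.5 kips.
Edge bolt: l_c = 2.375 − 1.125/2 = 1.812 in → 1.2 × 1.812 × 0.625 × 65 = 88.36 → r_n = 88.36 kips.
Interior bolts: l_c = 2.875 − 1.125 = 1.75 in → 1.2 × 1.75 × 0.625 × 65 = 85.31 → r_n = 85.31 kips.
R_n = 1 × 88.36 + 3 × 85.31 = 344.3 kips.
Allowable strength R_n/Ω = 344.3 / 2 = 172 kips.

172 kips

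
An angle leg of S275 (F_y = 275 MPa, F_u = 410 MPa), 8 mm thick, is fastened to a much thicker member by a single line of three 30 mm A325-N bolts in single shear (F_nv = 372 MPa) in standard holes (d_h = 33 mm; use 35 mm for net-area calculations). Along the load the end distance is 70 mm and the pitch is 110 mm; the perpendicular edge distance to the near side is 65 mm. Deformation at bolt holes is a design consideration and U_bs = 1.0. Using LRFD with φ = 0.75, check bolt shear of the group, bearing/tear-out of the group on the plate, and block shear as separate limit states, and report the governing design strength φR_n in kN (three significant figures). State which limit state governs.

404 kN (block shear governs)

Bolt shear: A_b = π·30²/4 = 706.9 mm²; R_n = 372 × 706.9 × 3 × 1 / 1000 = 788.9 kN → 0.75 × 788.9 = 592 kN.
Bearing: edge l_c = 53.5, r_n = 210.6 kN; interior l_c = 77, r_n = 236.2 kN; R_n = 210.6 + 2·236.2 = 682.9 kN → 512 kN.
Block shear: A_gv = 2320, A_nv = 1620, A_nt = 380 mm²; R_n = min(0.6F_uA_nv, 0.6F_yA_gv) + U_bs·F_u·A_nt = 538.6 kN → 404 kN.
Block shear governs: 404 kN.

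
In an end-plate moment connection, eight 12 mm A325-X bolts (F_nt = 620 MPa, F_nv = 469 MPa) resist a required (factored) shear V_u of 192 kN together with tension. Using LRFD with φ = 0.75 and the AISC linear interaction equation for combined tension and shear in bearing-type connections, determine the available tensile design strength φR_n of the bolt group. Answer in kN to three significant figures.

A_b = π·12²/4 = 113.1 mm²; f_rv = 192 × 1000 / (8 × 113.1) = 212.2 MPa.
F'_nt = 1.3 F_nt − (F_nt / φF_nv) f_rv = 1.3·620 − (620/(0.75·469))·212.2 = 432 MPa, capped at F_nt → F'_nt = 432 MPa.
R_n = F'_nt · A_b · n = 432 × 113.1 × 8 / 1000 = 390.8 kN.
Design strength φR_n = 0.75 × 390.8 = 293 kN.

293 kN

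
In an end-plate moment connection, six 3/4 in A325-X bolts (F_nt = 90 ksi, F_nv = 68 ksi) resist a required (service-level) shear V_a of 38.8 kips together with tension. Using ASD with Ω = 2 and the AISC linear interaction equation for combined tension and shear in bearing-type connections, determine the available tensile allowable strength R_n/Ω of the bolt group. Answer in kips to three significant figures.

104 kips

A_b = π·0.75²/4 = 0.4418 in²; f_rv = 38.8 / (6 × 0.4418) = 14.64 ksi.
F'_nt = 1.3 F_nt − (Ω F_nt / F_nv) f_rv = 1.3·90 − (2·90/68)·14.64 = 78.25 ksi, capped at F_nt → F'_nt = 78.25 ksi.
R_n = F'_nt · A_b · n = 78.25 × 0.4418 × 6 = 207.4 kips.
Allowable strength R_n/Ω = 207.4 / 2 = 104 kips.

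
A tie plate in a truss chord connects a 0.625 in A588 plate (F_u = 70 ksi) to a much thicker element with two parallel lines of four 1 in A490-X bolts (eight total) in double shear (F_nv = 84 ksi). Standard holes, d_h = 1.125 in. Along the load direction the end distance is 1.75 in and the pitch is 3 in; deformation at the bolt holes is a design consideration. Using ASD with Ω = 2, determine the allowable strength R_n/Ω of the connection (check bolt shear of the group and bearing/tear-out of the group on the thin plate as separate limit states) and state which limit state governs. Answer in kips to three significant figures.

Bolt shear: A_b = π·1²/4 = 0.7854 in²; R_n = 84 × 0.7854 × 8 × 2 = 1056 kips → 1056 / 2 = 528 kips.
Bearing (1.2 l_c t F_u ≤ 2.4 d t F_u): upper limit = 2.4·1·0.625·70 = 105 kips.
  Edge l_c = 1.75 − 1.125/2 = 1.188 → r_n = 62.34 kips; interior l_c = 3 − 1.125 = 1.875 → r_n = 98.44 kips.
  R_n,bearing = 2·62.34 + 6·98.44 = 715.3 kips → 715.3 / 2 = 358 kips.
Bearing governs: 358 kips.

358 kips (bearing governs)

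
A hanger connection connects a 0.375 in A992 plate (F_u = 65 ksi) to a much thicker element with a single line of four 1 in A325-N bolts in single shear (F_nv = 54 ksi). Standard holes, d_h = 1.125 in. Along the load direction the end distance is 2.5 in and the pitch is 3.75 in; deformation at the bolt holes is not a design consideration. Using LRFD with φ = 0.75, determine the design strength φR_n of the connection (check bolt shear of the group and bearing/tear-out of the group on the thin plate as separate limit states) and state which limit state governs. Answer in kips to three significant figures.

127 kips (bolt shear governs)

Bolt shear: A_b = π·1²/4 = 0.7854 in²; R_n = 54 × 0.7854 × 4 × 1 = 169.6 kips → 0.75 × 169.6 = 127 kips.
Bearing (1.5 l_c t F_u ≤ 3.0 d t F_u): upper limit = 3.0·1·0.375·65 = 73.12 kips.
  Edge l_c = 2.5 − 1.125/2 = 1.938 → r_n = 70.84 kips; interior l_c = 3.75 − 1.125 = 2.625 → r_n = 73.12 kips.
  R_n,bearing = 1·70.84 + 3·73.12 = 290.2 kips → 0.75 × 290.2 = 218 kips.
Bolt shear governs: 127 kips.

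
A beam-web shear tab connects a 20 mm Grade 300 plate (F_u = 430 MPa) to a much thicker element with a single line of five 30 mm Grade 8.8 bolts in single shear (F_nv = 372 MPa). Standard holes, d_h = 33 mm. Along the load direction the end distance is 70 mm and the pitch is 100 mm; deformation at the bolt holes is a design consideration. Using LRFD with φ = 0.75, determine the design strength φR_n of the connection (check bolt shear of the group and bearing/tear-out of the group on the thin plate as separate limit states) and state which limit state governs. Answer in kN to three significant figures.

986 kN (bolt shear governs)

Bolt shear: A_b = π·30²/4 = 706.9 mm²; R_n = 372 × 706.9 × 5 × 1 / 1000 = 1315 kN → 0.75 × 1315 = 986 kN.
Bearing (1.2 l_c t F_u ≤ 2.4 d t F_u): upper limit = 2.4·30·20·430 / 1000 = 619.2 kN.
  Edge l_c = 70 − 33/2 = 53.5 → r_n = 552.1 kN; interior l_c = 100 − 33 = 67 → r_n = 619.2 kN.
  R_n,bearing = 1·552.1 + 4·619.2 = 3029 kN → 0.75 × 3029 = 2270 kN.
Bolt shear governs: 986 kN.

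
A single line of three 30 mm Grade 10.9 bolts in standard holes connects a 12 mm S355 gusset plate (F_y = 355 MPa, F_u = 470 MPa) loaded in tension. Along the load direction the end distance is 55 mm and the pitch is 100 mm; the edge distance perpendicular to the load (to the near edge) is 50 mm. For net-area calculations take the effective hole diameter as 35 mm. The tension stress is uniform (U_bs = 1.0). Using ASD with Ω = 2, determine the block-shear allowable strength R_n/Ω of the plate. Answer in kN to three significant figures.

375 kN

Shear plane L_v = 55 + 2·100 = 255 mm; A_gv = 255 × 12 = 3060 mm².
A_nv = (255 − 2.5·35) × 12 = 2010 mm².
A_nt = (50 − 0.5·35) × 12 = 390 mm².
0.6 F_u A_nv = 566.8 kN; 0.6 F_y A_gv = 651.8 kN → shear rupture governs the shear term.
R_n = 566.8 + 1.0 × 470 × 390 / 1000 = 750.1 kN.
Allowable strength R_n/Ω = 750.1 / 2 = 375 kN.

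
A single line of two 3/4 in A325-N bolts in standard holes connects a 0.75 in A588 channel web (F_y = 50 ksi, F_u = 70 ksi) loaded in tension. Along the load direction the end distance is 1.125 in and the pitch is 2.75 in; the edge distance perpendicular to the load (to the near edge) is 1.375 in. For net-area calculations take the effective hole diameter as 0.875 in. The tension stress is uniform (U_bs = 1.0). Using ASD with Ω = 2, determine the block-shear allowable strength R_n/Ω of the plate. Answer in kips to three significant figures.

65 kips

Shear plane L_v = 1.125 + 1·2.75 = 3.875 in; A_gv = 3.875 × 0.75 = 2.906 in².
A_nv = (3.875 − 1.5·0.875) × 0.75 = 1.922 in².
A_nt = (1.375 − 0.5·0.875) × 0.75 = 0.7031 in².
0.6 F_u A_nv = 80.72 kips; 0.6 F_y A_gv = 87.19 kips → shear rupture governs the shear term.
R_n = 80.72 + 1.0 × 70 × 0.7031 = 129.9 kips.
Allowable strength R_n/Ω = 129.9 / 2 = 65 kips.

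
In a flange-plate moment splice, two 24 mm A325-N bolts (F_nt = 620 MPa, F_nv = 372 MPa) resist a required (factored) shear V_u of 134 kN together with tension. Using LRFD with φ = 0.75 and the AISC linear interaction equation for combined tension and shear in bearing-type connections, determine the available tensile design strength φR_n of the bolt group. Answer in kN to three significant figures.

A_b = π·24²/4 = 452.4 mm²; f_rv = 134 × 1000 / (2 × 452.4) = 148.1 MPa.
F'_nt = 1.3 F_nt − (F_nt / φF_nv) f_rv = 1.3·620 − (620/(0.75·372))·148.1 = 476.9 MPa, capped at F_nt → F'_nt = 476.9 MPa.
R_n = F'_nt · A_b · n = 476.9 × 452.4 × 2 / 1000 = 431.5 kN.
Design strength φR_n = 0.75 × 431.5 = 324 kN.

324 kN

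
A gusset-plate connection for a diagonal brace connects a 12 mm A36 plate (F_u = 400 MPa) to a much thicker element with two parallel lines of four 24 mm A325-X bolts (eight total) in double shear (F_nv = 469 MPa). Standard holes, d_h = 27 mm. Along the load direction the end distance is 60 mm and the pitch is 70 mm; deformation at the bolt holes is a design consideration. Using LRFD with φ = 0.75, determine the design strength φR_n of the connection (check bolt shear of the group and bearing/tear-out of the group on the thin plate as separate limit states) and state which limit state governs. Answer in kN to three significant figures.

Bolt shear: A_b = π·24²/4 = 452.4 mm²; R_n = 469 × 452.4 × 8 × 2 / 1000 = 3395 kN → 0.75 × 3395 = 2550 kN.
Bearing (1.2 l_c t F_u ≤ 2.4 d t F_u): upper limit = 2.4·24·12·400 / 1000 = 276.5 kN.
  Edge l_c = 60 − 27/2 = 46.5 → r_n = 267.8 kN; interior l_c = 70 − 27 = 43 → r_n = 247.7 kN.
  R_n,bearing = 2·267.8 + 6·247.7 = 2022 kN → 0.75 × 2022 = 1520 kN.
Bearing governs: 1520 kN.

1520 kN (bearing governs)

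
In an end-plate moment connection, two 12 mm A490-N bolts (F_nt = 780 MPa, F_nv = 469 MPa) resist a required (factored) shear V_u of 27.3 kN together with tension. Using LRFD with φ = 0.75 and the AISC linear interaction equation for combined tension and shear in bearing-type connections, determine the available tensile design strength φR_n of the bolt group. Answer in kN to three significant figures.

127 kN

A_b = π·12²/4 = 113.1 mm²; f_rv = 27.3 × 1000 / (2 × 113.1) = 120.7 MPa.
F'_nt = 1.3 F_nt − (F_nt / φF_nv) f_rv = 1.3·780 − (780/(0.75·469))·120.7 = 746.4 MPa, capped at F_nt → F'_nt = 746.4 MPa.
R_n = F'_nt · A_b · n = 746.4 × 113.1 × 2 / 1000 = 168.8 kN.
Design strength φR_n = 0.75 × 168.8 = 127 kN.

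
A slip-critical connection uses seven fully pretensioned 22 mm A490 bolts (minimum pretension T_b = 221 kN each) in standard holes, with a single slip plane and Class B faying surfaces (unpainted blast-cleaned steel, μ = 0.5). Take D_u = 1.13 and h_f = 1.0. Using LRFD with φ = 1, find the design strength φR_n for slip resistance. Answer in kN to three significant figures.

874 kN

R_n = μ · D_u · h_f · T_b · n_s · n_b = 0.5 × 1.13 × 1.0 × 221 × 1 × 7 = 874.1 kN.
Design strength φR_n = 1 × 874.1 = 874 kN.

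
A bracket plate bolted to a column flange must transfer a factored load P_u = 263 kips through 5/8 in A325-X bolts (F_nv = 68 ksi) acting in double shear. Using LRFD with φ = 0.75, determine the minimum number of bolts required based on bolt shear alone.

9 bolts

A_b = π·0.625²/4 = 0.3068 in².
Per-bolt design strength φR_n = 0.75 × 68 × 0.3068 × 2 = 31.29 kips.
n ≥ 263 / 31.29 = 8.404 → use 9 bolts.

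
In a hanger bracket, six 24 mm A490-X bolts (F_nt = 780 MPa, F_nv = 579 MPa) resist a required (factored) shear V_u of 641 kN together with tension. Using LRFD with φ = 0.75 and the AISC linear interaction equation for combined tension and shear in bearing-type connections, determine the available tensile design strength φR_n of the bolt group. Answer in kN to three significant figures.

A_b = π·24²/4 = 452.4 mm²; f_rv = 641 × 1000 / (6 × 452.4) = 236.2 MPa.
F'_nt = 1.3 F_nt − (F_nt / φF_nv) f_rv = 1.3·780 − (780/(0.75·579))·236.2 = 589.8 MPa, capped at F_nt → F'_nt = 589.8 MPa.
R_n = F'_nt · A_b · n = 589.8 × 452.4 × 6 / 1000 = 1601 kN.
Design strength φR_n = 0.75 × 1601 = 1200 kN.

1200 kN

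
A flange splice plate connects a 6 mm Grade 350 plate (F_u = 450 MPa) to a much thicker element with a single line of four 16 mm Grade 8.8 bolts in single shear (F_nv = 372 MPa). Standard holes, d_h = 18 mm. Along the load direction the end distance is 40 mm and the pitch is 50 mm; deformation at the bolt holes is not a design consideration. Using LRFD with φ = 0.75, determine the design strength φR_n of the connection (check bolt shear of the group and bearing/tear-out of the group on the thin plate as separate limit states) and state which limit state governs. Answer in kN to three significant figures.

224 kN (bolt shear governs)

Bolt shear: A_b = π·16²/4 = 201.1 mm²; R_n = 372 × 201.1 × 4 × 1 / 1000 = 299.2 kN → 0.75 × 299.2 = 224 kN.
Bearing (1.5 l_c t F_u ≤ 3.0 d t F_u): upper limit = 3.0·16·6·450 / 1000 = 129.6 kN.
  Edge l_c = 40 − 18/2 = 31 → r_n = 125.5 kN; interior l_c = 50 − 18 = 32 → r_n = 129.6 kN.
  R_n,bearing = 1·125.5 + 3·129.6 = 514.3 kN → 0.75 × 514.3 = 386 kN.
Bolt shear governs: 224 kN.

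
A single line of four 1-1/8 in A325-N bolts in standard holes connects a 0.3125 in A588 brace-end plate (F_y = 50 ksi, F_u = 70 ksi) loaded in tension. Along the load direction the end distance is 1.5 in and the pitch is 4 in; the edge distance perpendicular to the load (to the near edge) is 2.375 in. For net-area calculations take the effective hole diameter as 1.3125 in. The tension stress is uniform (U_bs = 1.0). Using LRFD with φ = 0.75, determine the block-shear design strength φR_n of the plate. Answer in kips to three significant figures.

116 kips

Shear plane L_v = 1.5 + 3·4 = 13.5 in; A_gv = 13.5 × 0.3125 = 4.219 in².
A_nv = (13.5 − 3.5·1.3125) × 0.3125 = 2.783 in².
A_nt = (2.375 − 0.5·1.3125) × 0.3125 = 0.5371 in².
0.6 F_u A_nv = 116.9 kips; 0.6 F_y A_gv = 126.6 kips → shear rupture governs the shear term.
R_n = 116.9 + 1.0 × 70 × 0.5371 = 154.5 kips.
Design strength φR_n = 0.75 × 154.5 = 116 kips.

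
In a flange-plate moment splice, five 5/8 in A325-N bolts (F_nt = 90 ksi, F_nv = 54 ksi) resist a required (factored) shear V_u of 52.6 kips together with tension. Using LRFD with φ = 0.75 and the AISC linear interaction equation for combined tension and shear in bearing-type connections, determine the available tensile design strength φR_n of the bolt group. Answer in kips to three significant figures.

46.9 kips

A_b = π·0.625²/4 = 0.3068 in²; f_rv = 52.6 / (5 × 0.3068) = 34.29 ksi.
F'_nt = 1.3 F_nt − (F_nt / φF_nv) f_rv = 1.3·90 − (90/(0.75·54))·34.29 = 40.8 ksi, capped at F_nt → F'_nt = 40.8 ksi.
R_n = F'_nt · A_b · n = 40.8 × 0.3068 × 5 = 62.59 kips.
Design strength φR_n = 0.75 × 62.59 = 46.9 kips.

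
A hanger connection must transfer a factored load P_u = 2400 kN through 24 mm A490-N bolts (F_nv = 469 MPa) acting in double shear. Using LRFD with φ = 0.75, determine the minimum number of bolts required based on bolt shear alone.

A_b = π·24²/4 = 452.4 mm².
Per-bolt design strength φR_n = 0.75 × 469 × 452.4 × 2 / 1000 = 318.3 kN.
n ≥ 2400 / 318.3 = 7.541 → use 8 bolts.

8 bolts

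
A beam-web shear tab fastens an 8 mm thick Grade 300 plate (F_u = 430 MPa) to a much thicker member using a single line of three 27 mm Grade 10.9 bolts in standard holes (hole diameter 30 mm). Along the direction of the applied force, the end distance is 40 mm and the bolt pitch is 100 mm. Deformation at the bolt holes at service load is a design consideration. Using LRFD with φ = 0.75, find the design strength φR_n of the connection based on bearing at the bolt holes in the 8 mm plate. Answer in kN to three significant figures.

Per bolt r_n = 1.2 l_c t F_u ≤ 2.4 d t F_u; upper limit = 2.4 × 27 × 8 × 430 / 1000 = 222.9 kN.
Edge bolt: l_c = 40 − 30/2 = 25 mm → 1.2 × 25 × 8 × 430 / 1000 = 103.2 → r_n = 103.2 kN.
Interior bolts: l_c = 100 − 30 = 70 mm → 1.2 × 70 × 8 × 430 / 1000 = 289 → r_n = 222.9 kN.
R_n = 1 × 103.2 + 2 × 222.9 = 549 kN.
Design strength φR_n = 0.75 × 549 = 412 kN.

412 kN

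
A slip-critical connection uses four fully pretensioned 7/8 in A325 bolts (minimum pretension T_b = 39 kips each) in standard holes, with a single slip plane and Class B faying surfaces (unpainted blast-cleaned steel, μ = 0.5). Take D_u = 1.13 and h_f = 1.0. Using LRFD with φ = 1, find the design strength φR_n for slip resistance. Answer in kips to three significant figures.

R_n = μ · D_u · h_f · T_b · n_s · n_b = 0.5 × 1.13 × 1.0 × 39 × 1 × 4 = 88.14 kips.
Design strength φR_n = 1 × 88.14 = 88.1 kips.

88.1 kips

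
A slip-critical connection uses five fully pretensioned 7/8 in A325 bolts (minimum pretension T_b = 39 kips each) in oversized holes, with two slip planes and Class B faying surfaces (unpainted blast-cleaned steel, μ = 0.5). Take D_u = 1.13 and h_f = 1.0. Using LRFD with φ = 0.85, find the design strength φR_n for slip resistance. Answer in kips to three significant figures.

187 kips

R_n = μ · D_u · h_f · T_b · n_s · n_b = 0.5 × 1.13 × 1.0 × 39 × 2 × 5 = 220.3 kips.
Design strength φR_n = 0.85 × 220.3 = 187 kips.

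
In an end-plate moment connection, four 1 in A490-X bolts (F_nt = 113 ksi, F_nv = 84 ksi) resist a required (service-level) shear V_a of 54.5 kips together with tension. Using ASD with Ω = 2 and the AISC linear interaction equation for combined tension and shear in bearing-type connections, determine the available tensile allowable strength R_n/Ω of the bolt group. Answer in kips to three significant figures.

157 kips

A_b = π·1²/4 = 0.7854 in²; f_rv = 54.5 / (4 × 0.7854) = 17.35 ksi.
F'_nt = 1.3 F_nt − (Ω F_nt / F_nv) f_rv = 1.3·113 − (2·113/84)·17.35 = 100.2 ksi, capped at F_nt → F'_nt = 100.2 ksi.
R_n = F'_nt · A_b · n = 100.2 × 0.7854 × 4 = 314.9 kips.
Allowable strength R_n/Ω = 314.9 / 2 = 157 kips.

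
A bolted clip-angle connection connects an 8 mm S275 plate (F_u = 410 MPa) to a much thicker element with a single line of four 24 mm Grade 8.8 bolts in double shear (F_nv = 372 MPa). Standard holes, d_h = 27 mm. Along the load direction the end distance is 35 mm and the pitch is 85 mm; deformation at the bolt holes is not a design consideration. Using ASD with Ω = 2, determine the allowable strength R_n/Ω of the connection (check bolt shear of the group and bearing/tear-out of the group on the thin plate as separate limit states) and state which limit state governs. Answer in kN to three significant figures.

Bolt shear: A_b = π·24²/4 = 452.4 mm²; R_n = 372 × 452.4 × 4 × 2 / 1000 = 1346 kN → 1346 / 2 = 673 kN.
Bearing (1.5 l_c t F_u ≤ 3.0 d t F_u): upper limit = 3.0·24·8·410 / 1000 = 236.2 kN.
  Edge l_c = 35 − 27/2 = 21.5 → r_n = 105.8 kN; interior l_c = 85 − 27 = 58 → r_n = 236.2 kN.
  R_n,bearing = 1·105.8 + 3·236.2 = 814.3 kN → 814.3 / 2 = 407 kN.
Bearing governs: 407 kN.

407 kN (bearing governs)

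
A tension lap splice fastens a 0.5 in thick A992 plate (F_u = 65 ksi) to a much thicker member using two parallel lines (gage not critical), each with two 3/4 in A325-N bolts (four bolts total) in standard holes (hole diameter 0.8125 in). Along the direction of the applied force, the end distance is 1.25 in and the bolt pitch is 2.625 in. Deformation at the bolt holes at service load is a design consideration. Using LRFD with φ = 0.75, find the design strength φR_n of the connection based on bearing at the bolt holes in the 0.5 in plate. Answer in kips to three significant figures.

Per bolt r_n = 1.2 l_c t F_u ≤ 2.4 d t F_u; upper limit = 2.4 × 0.75 × 0.5 × 65 = 58.5 kips.
Edge bolt: l_c = 1.25 − 0.8125/2 = 0.8438 in → 1.2 × 0.8438 × 0.5 × 65 = 32.91 → r_n = 32.91 kips.
Interior bolts: l_c = 2.625 − 0.8125 = 1.812 in → 1.2 × 1.812 × 0.5 × 65 = 70.69 → r_n = 58.5 kips.
R_n = 2 × 32.91 + 2 × 58.5 = 182.8 kips.
Design strength φR_n = 0.75 × 182.8 = 137 kips.

137 kips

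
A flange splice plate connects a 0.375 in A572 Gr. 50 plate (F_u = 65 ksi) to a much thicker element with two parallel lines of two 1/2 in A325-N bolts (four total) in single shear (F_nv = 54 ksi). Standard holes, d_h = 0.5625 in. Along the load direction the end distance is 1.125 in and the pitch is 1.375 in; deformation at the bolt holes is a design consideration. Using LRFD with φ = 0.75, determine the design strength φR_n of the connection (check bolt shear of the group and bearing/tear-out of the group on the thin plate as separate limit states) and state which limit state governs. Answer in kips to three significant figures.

Bolt shear: A_b = π·0.5²/4 = 0.1963 in²; R_n = 54 × 0.1963 × 4 × 1 = 42.41 kips → 0.75 × 42.41 = 31.8 kips.
Bearing (1.2 l_c t F_u ≤ 2.4 d t F_u): upper limit = 2.4·0.5·0.375·65 = 29.25 kips.
  Edge l_c = 1.125 − 0.5625/2 = 0.8438 → r_n = 24.68 kips; interior l_c = 1.375 − 0.5625 = 0.8125 → r_n = 23.77 kips.
  R_n,bearing = 2·24.68 + 2·23.77 = 96.89 kips → 0.75 × 96.89 = 72.7 kips.
Bolt shear governs: 31.8 kips.

31.8 kips (bolt shear governs)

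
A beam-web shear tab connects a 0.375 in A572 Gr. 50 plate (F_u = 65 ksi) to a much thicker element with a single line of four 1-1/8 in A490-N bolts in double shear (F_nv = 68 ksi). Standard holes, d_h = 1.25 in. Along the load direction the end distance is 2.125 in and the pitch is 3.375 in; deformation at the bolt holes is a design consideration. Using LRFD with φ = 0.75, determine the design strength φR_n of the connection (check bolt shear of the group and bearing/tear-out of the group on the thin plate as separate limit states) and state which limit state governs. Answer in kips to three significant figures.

Bolt shear: A_b = π·1.125²/4 = 0.994 in²; R_n = 68 × 0.994 × 4 × 2 = 540.7 kips → 0.75 × 540.7 = 406 kips.
Bearing (1.2 l_c t F_u ≤ 2.4 d t F_u): upper limit = 2.4·1.125·0.375·65 = 65.81 kips.
  Edge l_c = 2.125 − 1.25/2 = 1.5 → r_n = 43.87 kips; interior l_c = 3.375 − 1.25 = 2.125 → r_n = 62.16 kips.
  R_n,bearing = 1·43.87 + 3·62.16 = 230.3 kips → 0.75 × 230.3 = 173 kips.
Bearing governs: 173 kips.

173 kips (bearing governs)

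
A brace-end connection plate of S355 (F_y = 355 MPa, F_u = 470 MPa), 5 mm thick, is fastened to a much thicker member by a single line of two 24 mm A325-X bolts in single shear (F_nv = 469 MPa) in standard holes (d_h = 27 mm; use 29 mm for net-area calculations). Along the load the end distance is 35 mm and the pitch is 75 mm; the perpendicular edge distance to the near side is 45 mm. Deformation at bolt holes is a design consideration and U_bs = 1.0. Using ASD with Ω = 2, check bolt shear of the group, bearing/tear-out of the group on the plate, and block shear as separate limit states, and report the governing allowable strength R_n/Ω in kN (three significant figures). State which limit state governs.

82.7 kN (block shear governs)

Bolt shear: A_b = π·24²/4 = 452.4 mm²; R_n = 469 × 452.4 × 2 × 1 / 1000 = 424.3 kN → 424.3 / 2 = 212 kN.
Bearing: edge l_c = 21.5, r_n = 60.63 kN; interior l_c = 48, r_n = 135.4 kN; R_n = 60.63 + 1·135.4 = 196 kN → 98 kN.
Block shear: A_gv = 550, A_nv = 332.5, A_nt = 152.5 mm²; R_n = min(0.6F_uA_nv, 0.6F_yA_gv) + U_bs·F_u·A_nt = 165.4 kN → 82.7 kN.
Block shear governs: 82.7 kN.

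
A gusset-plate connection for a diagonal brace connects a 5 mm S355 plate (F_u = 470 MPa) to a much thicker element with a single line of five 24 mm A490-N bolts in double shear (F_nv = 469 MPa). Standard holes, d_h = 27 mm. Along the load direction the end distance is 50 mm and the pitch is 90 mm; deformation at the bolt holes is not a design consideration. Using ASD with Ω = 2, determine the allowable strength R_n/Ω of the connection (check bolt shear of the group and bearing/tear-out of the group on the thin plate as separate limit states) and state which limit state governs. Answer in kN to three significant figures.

Bolt shear: A_b = π·24²/4 = 452.4 mm²; R_n = 469 × 452.4 × 5 × 2 / 1000 = 2122 kN → 2122 / 2 = 1060 kN.
Bearing (1.5 l_c t F_u ≤ 3.0 d t F_u): upper limit = 3.0·24·5·470 / 1000 = 169.2 kN.
  Edge l_c = 50 − 27/2 = 36.5 → r_n = 128.7 kN; interior l_c = 90 − 27 = 63 → r_n = 169.2 kN.
  R_n,bearing = 1·128.7 + 4·169.2 = 805.5 kN → 805.5 / 2 = 403 kN.
Bearing governs: 403 kN.

403 kN (bearing governs)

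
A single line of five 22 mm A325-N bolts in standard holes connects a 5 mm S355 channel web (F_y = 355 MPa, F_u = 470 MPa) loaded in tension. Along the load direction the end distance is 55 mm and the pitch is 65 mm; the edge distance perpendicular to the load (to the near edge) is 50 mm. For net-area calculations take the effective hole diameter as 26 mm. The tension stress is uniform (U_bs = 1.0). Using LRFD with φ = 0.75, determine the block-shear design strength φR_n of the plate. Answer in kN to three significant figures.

Shear plane L_v = 55 + 4·65 = 315 mm; A_gv = 315 × 5 = 1575 mm².
A_nv = (315 − 4.5·26) × 5 = 990 mm².
A_nt = (50 − 0.5·26) × 5 = 185 mm².
0.6 F_u A_nv = 279.2 kN; 0.6 F_y A_gv = 335.5 kN → shear rupture governs the shear term.
R_n = 279.2 + 1.0 × 470 × 185 / 1000 = 366.1 kN.
Design strength φR_n = 0.75 × 366.1 = 275 kN.

275 kN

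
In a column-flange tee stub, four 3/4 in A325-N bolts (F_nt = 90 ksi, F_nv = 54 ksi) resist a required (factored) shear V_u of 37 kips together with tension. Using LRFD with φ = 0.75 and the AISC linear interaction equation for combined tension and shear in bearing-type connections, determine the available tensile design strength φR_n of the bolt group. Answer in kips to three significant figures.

A_b = π·0.75²/4 = 0.4418 in²; f_rv = 37 / (4 × 0.4418) = 20.94 ksi.
F'_nt = 1.3 F_nt − (F_nt / φF_nv) f_rv = 1.3·90 − (90/(0.75·54))·20.94 = 70.47 ksi, capped at F_nt → F'_nt = 70.47 ksi.
R_n = F'_nt · A_b · n = 70.47 × 0.4418 × 4 = 124.5 kips.
Design strength φR_n = 0.75 × 124.5 = 93.4 kips.

93.4 kips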